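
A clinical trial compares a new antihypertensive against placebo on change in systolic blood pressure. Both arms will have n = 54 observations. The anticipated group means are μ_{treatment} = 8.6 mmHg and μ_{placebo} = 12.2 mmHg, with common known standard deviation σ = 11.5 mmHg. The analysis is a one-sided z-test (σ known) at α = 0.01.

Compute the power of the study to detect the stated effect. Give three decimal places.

Power ≈ 0.242

Standardized effect: d = |μ_{treatment} − μ_{placebo}| / σ = |8.6 − 12.2| / 11.5 = 0.3130
Noncentrality parameter: δ = d·√(n/2) = 0.3130 × √(54/2) = 1.6266
Critical value for a one-sided test at α = 0.01: z_α = 2.326.
Power = Φ(δ − 2.326) = Φ(-0.700) = 0.2420.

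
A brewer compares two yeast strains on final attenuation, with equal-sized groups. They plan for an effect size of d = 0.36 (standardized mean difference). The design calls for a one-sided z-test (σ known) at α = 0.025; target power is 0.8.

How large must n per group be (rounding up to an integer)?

n = 122 per group

Set Φ(δ − 1.960) = 0.8; then δ − 1.960 = Φ⁻¹(0.8) = 0.842, giving δ = 2.802.
δ = d·√(n/2) ⇒ n = 2(δ/d)² = 2 × (2.802 / 0.36)² = 121.12.
Round up to the next whole unit.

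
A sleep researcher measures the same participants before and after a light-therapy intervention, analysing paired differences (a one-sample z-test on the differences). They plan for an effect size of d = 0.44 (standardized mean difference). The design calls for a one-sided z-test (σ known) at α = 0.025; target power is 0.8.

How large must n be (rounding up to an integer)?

n = 41

For power 0.8 need Φ(δ − z_{0.025}) = 0.8, so δ = z_{0.025} + z_{0.20} = 1.960 + 0.842 = 2.802.
δ = d·√n ⇒ n = (δ/d)² = (2.802 / 0.44)² = 40.54.
Rounding up, n = 41.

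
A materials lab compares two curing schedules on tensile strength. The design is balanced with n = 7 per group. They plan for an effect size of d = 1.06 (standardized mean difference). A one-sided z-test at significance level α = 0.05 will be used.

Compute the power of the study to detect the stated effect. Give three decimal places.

Noncentrality parameter: δ = d·√(n/2) = 1.06 × √(7/2) = 1.9831
Critical value for a one-sided test at α = 0.05: z_α = 1.645.
Power = P(Z > 1.645 − δ) = Φ(0.338) = 0.6324.

Power ≈ 0.632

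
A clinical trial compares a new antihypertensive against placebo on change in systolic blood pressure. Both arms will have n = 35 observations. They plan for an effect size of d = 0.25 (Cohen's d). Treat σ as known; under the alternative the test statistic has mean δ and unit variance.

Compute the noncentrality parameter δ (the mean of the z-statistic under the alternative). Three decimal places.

The noncentrality parameter scales effect size by the design's sample-size factor: δ = d·√(n/2) = 0.25 × √(35/2) = 1.0458

δ ≈ 1.046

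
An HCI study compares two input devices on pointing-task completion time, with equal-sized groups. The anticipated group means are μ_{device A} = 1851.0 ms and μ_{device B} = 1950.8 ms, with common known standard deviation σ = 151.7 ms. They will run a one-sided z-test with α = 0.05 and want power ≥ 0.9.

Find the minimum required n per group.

Standardized effect: d = |μ_{device A} − μ_{device B}| / σ = |1851.0 − 1950.8| / 151.7 = 0.6579
Set Φ(δ − 1.645) = 0.9; then δ − 1.645 = Φ⁻¹(0.9) = 1.282, giving δ = 2.926.
δ = d·√(n/2) ⇒ n = 2(δ/d)² = 2 × (2.926 / 0.6579)² = 39.57.
Round up to the next whole unit.

n = 40 per group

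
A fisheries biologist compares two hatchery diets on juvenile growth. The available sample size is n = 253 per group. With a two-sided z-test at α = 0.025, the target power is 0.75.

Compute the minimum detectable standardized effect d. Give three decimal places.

d ≈ 0.259

Need Φ(δ − 2.241) = 0.75, so δ = 2.241 + 0.674 = 2.916.
(The second rejection-region term Φ(−δ − z_{α/2}) is negligible and dropped.)
δ = d·√(n/2) ⇒ d = δ/√(n/2) = 2.916/√(253/2) = 0.2593.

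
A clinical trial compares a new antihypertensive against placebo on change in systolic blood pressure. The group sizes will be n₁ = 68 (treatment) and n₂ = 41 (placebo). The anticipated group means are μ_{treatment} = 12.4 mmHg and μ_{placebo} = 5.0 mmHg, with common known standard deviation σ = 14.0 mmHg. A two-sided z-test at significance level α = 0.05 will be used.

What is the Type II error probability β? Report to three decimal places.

Standardized effect: d = |μ_{treatment} − μ_{placebo}| / σ = |12.4 − 5.0| / 14.0 = 0.5286
Noncentrality parameter: λ = d / √(1/n₁ + 1/n₂) = 0.5286 / √(1/68 + 1/41) = 2.6732
Two-sided α = 0.05 → critical value z_{0.025} = 1.960.
Power = Φ(λ − 1.960) + Φ(−λ − 1.960) = Φ(0.713) + Φ(-4.633) = 0.7622 + 0.0000 = 0.7622.
Type II error: β = 1 − power = 1 − 0.7622 = 0.2378.

β ≈ 0.238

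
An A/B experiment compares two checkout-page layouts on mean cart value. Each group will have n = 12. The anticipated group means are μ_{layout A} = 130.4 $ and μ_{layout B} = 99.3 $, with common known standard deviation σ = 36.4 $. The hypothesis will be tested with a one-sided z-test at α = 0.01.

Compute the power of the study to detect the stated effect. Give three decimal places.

Standardized effect: d = |μ_{layout A} − μ_{layout B}| / σ = |130.4 − 99.3| / 36.4 = 0.8544
Noncentrality parameter: δ = d·√(n/2) = 0.8544 × √(12/2) = 2.0928
One-sided α = 0.01 → critical value z_{0.01} = 2.326.
Power = P(Z > 2.326 − δ) = Φ(-0.234) = 0.4077.

Power ≈ 0.408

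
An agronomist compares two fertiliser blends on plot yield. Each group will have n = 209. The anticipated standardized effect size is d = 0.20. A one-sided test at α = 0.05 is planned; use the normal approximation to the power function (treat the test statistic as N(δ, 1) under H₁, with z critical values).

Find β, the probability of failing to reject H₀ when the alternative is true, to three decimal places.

Noncentrality parameter: δ = d·√(n/2) = 0.20 × √(209/2) = 2.0445
One-sided α = 0.05 → critical value z_{0.05} = 1.645.
Power = P(Z > 1.645 − δ) = Φ(0.400) = 0.6553.
Type II error: β = 1 − power = 1 − 0.6553 = 0.3447.

β ≈ 0.345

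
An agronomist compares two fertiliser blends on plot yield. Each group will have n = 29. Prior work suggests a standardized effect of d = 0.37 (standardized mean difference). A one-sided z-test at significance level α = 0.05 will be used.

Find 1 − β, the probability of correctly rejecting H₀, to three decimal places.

Power ≈ 0.407

Noncentrality parameter: δ = d·√(n/2) = 0.37 × √(29/2) = 1.4089
One-sided α = 0.05 → critical value z_{0.05} = 1.645.
Power = P(Z > 1.645 − δ) = Φ(-0.236) = 0.4067.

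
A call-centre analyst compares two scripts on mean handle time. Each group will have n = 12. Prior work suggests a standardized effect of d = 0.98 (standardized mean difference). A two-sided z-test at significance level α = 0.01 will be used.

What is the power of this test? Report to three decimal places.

Power ≈ 0.430

Noncentrality parameter: δ = d·√(n/2) = 0.98 × √(12/2) = 2.4005
Critical value for a two-sided test at α = 0.01: z_{α/2} = 2.576.
Power = Φ(δ − 2.576) + Φ(−δ − 2.576) = Φ(-0.175) + Φ(-4.976) = 0.4304 + 0.0000 = 0.4304.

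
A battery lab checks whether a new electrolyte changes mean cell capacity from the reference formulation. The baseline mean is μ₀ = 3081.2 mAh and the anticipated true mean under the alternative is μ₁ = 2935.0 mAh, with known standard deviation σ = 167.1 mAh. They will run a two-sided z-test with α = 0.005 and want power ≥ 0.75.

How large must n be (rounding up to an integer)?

n = 16

Standardized effect: d = |μ₁ − μ₀| / σ = |2935.0 − 3081.2| / 167.1 = 0.8749
Set Φ(δ − 2.807) = 0.75; then δ − 2.807 = Φ⁻¹(0.75) = 0.674, giving δ = 3.482.
(For δ > 0 the lower-tail rejection region contributes negligibly to power, so the one-term inversion is standard.)
δ = d·√n ⇒ n = (δ/d)² = (3.482 / 0.8749)² = 15.83.
Rounding up, n = 16.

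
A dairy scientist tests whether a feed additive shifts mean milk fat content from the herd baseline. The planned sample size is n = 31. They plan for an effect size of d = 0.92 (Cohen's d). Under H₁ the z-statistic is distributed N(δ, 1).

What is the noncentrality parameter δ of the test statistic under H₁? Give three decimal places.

δ ≈ 5.122

δ = d·√n = 0.92 × √31 = 5.1223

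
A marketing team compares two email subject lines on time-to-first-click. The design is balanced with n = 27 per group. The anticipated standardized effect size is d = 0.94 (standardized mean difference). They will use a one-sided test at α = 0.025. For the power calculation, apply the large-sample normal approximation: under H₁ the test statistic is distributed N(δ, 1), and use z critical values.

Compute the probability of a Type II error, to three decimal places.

Noncentrality parameter: δ = d·√(n/2) = 0.94 × √(27/2) = 3.4538
Critical value for a one-sided test at α = 0.025: z_α = 1.960.
Power = Φ(δ − 1.960) = Φ(1.494) = 0.9324.
Type II error: β = 1 − power = 1 − 0.9324 = 0.0676.

β ≈ 0.068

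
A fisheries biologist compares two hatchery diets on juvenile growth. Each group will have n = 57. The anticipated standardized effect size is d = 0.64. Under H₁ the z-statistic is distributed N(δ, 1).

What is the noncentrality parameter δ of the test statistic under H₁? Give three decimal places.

The noncentrality parameter scales effect size by the design's sample-size factor: δ = d·√(n/2) = 0.64 × √(57/2) = 3.4167

δ ≈ 3.417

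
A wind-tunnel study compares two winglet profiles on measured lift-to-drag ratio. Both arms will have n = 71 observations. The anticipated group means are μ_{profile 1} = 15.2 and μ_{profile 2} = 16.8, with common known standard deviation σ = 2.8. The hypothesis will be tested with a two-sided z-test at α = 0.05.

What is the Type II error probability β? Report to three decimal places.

β ≈ 0.074

Standardized effect: d = |μ_{profile 1} − μ_{profile 2}| / σ = |15.2 − 16.8| / 2.8 = 0.5714
Noncentrality parameter: δ = d·√(n/2) = 0.5714 × √(71/2) = 3.4047
Critical value for a two-sided test at α = 0.05: z_{α/2} = 1.960.
Power = Φ(δ − 1.960) + Φ(−δ − 1.960) = Φ(1.445) + Φ(-5.365) = 0.9257 + 0.0000 = 0.9257.
Type II error: β = 1 − power = 1 − 0.9257 = 0.0743.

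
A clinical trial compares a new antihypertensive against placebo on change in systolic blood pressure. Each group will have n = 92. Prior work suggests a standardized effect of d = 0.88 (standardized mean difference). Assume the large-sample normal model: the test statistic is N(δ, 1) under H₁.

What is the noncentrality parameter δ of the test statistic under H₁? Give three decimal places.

δ = d·√(n/2) = 0.88 × √(92/2) = 5.9685

δ ≈ 5.968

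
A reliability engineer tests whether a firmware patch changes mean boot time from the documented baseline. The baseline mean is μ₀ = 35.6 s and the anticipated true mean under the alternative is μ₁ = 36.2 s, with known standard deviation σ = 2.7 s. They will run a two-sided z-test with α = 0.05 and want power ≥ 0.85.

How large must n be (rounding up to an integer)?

n = 182

Standardized effect: d = |μ₁ − μ₀| / σ = |36.2 − 35.6| / 2.7 = 0.2222
For power 0.85 need Φ(δ − z_{0.025}) = 0.85, so δ = z_{0.025} + z_{0.15} = 1.960 + 1.036 = 2.996.
(For δ > 0 the lower-tail rejection region contributes negligibly to power, so the one-term inversion is standard.)
δ = d·√n ⇒ n = (δ/d)² = (2.996 / 0.2222)² = 181.81.
Round up to the next whole unit.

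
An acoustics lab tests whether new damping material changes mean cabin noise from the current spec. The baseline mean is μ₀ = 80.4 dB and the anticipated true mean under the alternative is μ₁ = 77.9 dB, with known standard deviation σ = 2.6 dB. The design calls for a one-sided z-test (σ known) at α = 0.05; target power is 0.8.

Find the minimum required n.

Standardized effect: d = |μ₁ − μ₀| / σ = |77.9 − 80.4| / 2.6 = 0.9615
For power 0.8 need Φ(δ − z_{0.05}) = 0.8, so δ = z_{0.05} + z_{0.20} = 1.645 + 0.842 = 2.486.
δ = d·√n ⇒ n = (δ/d)² = (2.486 / 0.9615)² = 6.69.
Round up to the next whole unit.

n = 7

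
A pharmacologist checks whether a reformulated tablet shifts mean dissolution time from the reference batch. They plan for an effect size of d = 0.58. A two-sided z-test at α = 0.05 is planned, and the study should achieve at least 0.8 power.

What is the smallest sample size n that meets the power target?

n = 24

For power 0.8 need Φ(δ − z_{0.025}) = 0.8, so δ = z_{0.025} + z_{0.20} = 1.960 + 0.842 = 2.802.
(The Φ(−δ − z_{α/2}) term is vanishingly small for δ > 0 and is dropped in the standard sample-size formula.)
δ = d·√n ⇒ n = (δ/d)² = (2.802 / 0.58)² = 23.33.
Rounding up, n = 24.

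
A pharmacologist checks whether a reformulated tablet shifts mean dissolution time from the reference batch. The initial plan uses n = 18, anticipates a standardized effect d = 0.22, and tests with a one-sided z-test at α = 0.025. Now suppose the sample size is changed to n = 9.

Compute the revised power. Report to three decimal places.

With n = 9: δ = d·√n = 0.22 × √9 = 0.6600. Critical value z_{0.025} = 1.960.
Revised power = P(Z > 1.960 − δ) = Φ(-1.300) = 0.0968.

Power ≈ 0.097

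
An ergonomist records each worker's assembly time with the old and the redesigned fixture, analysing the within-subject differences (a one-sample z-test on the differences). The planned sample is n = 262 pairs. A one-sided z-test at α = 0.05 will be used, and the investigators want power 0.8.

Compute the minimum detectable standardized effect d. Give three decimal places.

Required noncentrality: δ = z_{0.05} + z_{0.20} = 1.645 + 0.842 = 2.486.
δ = d·√n ⇒ d = δ/√n = 2.486/√262 = 0.1536.

d ≈ 0.154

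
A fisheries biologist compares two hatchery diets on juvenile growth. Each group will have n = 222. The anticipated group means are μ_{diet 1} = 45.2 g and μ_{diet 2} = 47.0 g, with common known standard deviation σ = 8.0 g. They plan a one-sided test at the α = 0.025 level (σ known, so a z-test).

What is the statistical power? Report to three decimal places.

Power ≈ 0.659

Standardized effect: d = |μ_{diet 1} − μ_{diet 2}| / σ = |45.2 − 47.0| / 8.0 = 0.2250
Noncentrality parameter: δ = d·√(n/2) = 0.2250 × √(222/2) = 2.3705
One-sided α = 0.025 → critical value z_{0.025} = 1.960.
Power = P(Z > 1.960 − δ) = Φ(0.411) = 0.6593.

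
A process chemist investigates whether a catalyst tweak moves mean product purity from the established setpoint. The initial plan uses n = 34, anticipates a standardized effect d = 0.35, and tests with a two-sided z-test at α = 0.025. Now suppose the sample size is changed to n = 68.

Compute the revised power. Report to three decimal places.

With n = 68: δ = d·√n = 0.35 × √68 = 2.8862. Critical value z_{0.0125} = 2.241.
Revised power = Φ(δ − 2.241) + Φ(−δ − 2.241) = Φ(0.645) + Φ(-5.128) = 0.7405 + 0.0000 = 0.7405.

Power ≈ 0.740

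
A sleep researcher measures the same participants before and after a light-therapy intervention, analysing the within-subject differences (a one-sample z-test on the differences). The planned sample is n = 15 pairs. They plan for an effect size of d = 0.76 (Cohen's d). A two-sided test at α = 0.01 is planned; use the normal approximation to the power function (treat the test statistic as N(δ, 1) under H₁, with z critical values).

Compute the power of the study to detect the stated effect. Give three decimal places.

Noncentrality parameter: δ = d·√n = 0.76 × √15 = 2.9435
Two-sided α = 0.01 → critical value z_{0.005} = 2.576.
Power = Φ(δ − 2.576) + Φ(−δ − 2.576) = Φ(0.368) + Φ(-5.519) = 0.6434 + 0.0000 = 0.6434.

Power ≈ 0.643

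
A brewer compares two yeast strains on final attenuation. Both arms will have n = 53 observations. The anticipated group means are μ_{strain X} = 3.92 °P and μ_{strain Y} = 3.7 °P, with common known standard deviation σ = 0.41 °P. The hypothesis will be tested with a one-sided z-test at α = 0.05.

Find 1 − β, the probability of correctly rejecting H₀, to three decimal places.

Power ≈ 0.868

Standardized effect: d = |μ_{strain X} − μ_{strain Y}| / σ = |3.92 − 3.7| / 0.41 = 0.5366
Noncentrality parameter: λ = d·√(n/2) = 0.5366 × √(53/2) = 2.7622
One-sided α = 0.05 → critical value z_{0.05} = 1.645.
Power = P(Z > 1.645 − λ) = Φ(1.117) = 0.8681.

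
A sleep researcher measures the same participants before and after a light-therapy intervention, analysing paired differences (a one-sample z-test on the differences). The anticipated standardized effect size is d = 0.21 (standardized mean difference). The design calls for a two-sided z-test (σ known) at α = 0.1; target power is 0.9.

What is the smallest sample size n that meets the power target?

Set Φ(δ − 1.645) = 0.9; then δ − 1.645 = Φ⁻¹(0.9) = 1.282, giving δ = 2.926.
(The Φ(−δ − z_{α/2}) term is vanishingly small for δ > 0 and is dropped in the standard sample-size formula.)
δ = d·√n ⇒ n = (δ/d)² = (2.926 / 0.21)² = 194.19.
Round up to the next whole unit.

n = 195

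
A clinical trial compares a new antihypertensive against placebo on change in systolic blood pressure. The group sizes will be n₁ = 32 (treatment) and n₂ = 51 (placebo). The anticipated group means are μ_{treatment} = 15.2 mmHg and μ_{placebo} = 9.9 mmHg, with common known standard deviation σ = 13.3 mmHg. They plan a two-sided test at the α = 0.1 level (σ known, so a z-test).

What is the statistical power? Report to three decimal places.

Power ≈ 0.549

Standardized effect: d = |μ_{treatment} − μ_{placebo}| / σ = |15.2 − 9.9| / 13.3 = 0.3985
Noncentrality parameter: δ = d / √(1/n₁ + 1/n₂) = 0.3985 / √(1/32 + 1/51) = 1.7670
Critical value for a two-sided test at α = 0.1: z_{α/2} = 1.645.
Power = Φ(δ − 1.645) + Φ(−δ − 1.645) = Φ(0.122) + Φ(-3.412) = 0.5486 + 0.0003 = 0.5489.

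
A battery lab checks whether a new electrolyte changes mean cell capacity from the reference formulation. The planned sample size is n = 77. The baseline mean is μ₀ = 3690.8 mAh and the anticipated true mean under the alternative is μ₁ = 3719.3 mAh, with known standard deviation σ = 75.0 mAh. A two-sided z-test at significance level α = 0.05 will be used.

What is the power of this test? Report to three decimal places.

Power ≈ 0.915

Standardized effect: d = |μ₁ − μ₀| / σ = |3719.3 − 3690.8| / 75.0 = 0.3800
Noncentrality parameter: δ = d·√n = 0.3800 × √77 = 3.3345
Critical value for a two-sided test at α = 0.05: z_{α/2} = 1.960.
Power = Φ(δ − 1.960) + Φ(−δ − 1.960) = Φ(1.375) + Φ(-5.294) = 0.9154 + 0.0000 = 0.9154.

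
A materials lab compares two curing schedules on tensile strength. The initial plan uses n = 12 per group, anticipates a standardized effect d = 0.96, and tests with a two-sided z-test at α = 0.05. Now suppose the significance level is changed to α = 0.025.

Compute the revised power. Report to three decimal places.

δ = d·√(n/2) = 0.96 × √(12/2) = 2.3515 (unchanged). New critical value: z_{0.0125} = 2.241.
Revised power = Φ(δ − 2.241) + Φ(−δ − 2.241) = Φ(0.110) + Φ(-4.593) = 0.5438 + 0.0000 = 0.5438.

Power ≈ 0.544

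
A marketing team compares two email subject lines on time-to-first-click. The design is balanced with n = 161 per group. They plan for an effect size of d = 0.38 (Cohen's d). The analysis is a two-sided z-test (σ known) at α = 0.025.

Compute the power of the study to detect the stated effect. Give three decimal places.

Noncentrality parameter: δ = d·√(n/2) = 0.38 × √(161/2) = 3.4094
Two-sided α = 0.025 → critical value z_{0.0125} = 2.241.
Power = Φ(δ − 2.241) + Φ(−δ − 2.241) = Φ(1.168) + Φ(-5.651) = 0.8786 + 0.0000 = 0.8786.

Power ≈ 0.879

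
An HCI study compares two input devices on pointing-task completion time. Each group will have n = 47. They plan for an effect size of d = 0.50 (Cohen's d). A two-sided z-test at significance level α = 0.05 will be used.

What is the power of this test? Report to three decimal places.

Power ≈ 0.679

Noncentrality parameter: δ = d·√(n/2) = 0.50 × √(47/2) = 2.4238
Critical value for a two-sided test at α = 0.05: z_{α/2} = 1.960.
Power = Φ(δ − 1.960) + Φ(−δ − 1.960) = Φ(0.464) + Φ(-4.384) = 0.6786 + 0.0000 = 0.6786.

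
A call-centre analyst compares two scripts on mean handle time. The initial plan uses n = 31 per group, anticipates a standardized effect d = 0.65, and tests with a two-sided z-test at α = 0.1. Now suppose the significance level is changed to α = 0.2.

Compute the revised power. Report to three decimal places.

δ = d·√(n/2) = 0.65 × √(31/2) = 2.5591 (unchanged). New critical value: z_{0.1} = 1.282.
Revised power = Φ(δ − 1.282) + Φ(−δ − 1.282) = Φ(1.278) + Φ(-3.841) = 0.8993 + 0.0001 = 0.8993.

Power ≈ 0.899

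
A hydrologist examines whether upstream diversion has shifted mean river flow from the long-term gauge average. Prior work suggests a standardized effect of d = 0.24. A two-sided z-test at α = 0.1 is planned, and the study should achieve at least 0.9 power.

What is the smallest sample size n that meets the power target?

Set Φ(δ − 1.645) = 0.9; then δ − 1.645 = Φ⁻¹(0.9) = 1.282, giving δ = 2.926.
(The Φ(−δ − z_{α/2}) term is vanishingly small for δ > 0 and is dropped in the standard sample-size formula.)
δ = d·√n ⇒ n = (δ/d)² = (2.926 / 0.24)² = 148.68.
Rounding up, n = 149.

n = 149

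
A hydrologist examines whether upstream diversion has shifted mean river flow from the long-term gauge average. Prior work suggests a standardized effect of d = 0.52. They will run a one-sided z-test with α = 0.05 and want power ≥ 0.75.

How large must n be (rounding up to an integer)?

Set Φ(δ − 1.645) = 0.75; then δ − 1.645 = Φ⁻¹(0.75) = 0.674, giving δ = 2.319.
δ = d·√n ⇒ n = (δ/d)² = (2.319 / 0.52)² = 19.89.
Round up to the next whole unit.

n = 20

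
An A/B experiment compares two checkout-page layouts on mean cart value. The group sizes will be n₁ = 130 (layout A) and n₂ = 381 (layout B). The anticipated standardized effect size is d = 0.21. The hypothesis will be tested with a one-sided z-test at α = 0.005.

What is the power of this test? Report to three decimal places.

Noncentrality parameter: δ = d / √(1/n₁ + 1/n₂) = 0.21 / √(1/130 + 1/381) = 2.0675
One-sided α = 0.005 → critical value z_{0.005} = 2.576.
Power = P(Z > 2.576 − δ) = Φ(-0.508) = 0.3056.

Power ≈ 0.306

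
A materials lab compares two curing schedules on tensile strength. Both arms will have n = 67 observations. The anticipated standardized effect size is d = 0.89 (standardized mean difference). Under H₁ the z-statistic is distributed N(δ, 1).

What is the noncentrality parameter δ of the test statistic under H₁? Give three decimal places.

The noncentrality parameter scales effect size by the design's sample-size factor: δ = d·√(n/2) = 0.89 × √(67/2) = 5.1512

δ ≈ 5.151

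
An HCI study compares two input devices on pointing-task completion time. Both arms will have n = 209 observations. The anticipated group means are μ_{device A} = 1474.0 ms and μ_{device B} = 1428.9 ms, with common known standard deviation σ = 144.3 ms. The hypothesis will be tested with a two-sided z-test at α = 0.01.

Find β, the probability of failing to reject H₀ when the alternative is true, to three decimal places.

Standardized effect: d = |μ_{device A} − μ_{device B}| / σ = |1474.0 − 1428.9| / 144.3 = 0.3125
Noncentrality parameter: δ = d·√(n/2) = 0.3125 × √(209/2) = 3.1950
Critical value for a two-sided test at α = 0.01: z_{α/2} = 2.576.
Power = Φ(δ − 2.576) + Φ(−δ − 2.576) = Φ(0.619) + Φ(-5.771) = 0.7321 + 0.0000 = 0.7321.
Type II error: β = 1 − power = 1 − 0.7321 = 0.2679.

β ≈ 0.268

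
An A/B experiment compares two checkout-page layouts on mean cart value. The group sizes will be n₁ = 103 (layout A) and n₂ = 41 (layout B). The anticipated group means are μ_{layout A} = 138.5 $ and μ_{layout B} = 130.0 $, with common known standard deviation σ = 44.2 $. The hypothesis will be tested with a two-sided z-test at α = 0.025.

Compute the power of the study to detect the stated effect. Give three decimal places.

Standardized effect: d = |μ_{layout A} − μ_{layout B}| / σ = |138.5 − 130.0| / 44.2 = 0.1923
Noncentrality parameter: δ = d / √(1/n₁ + 1/n₂) = 0.1923 / √(1/103 + 1/41) = 1.0414
Two-sided α = 0.025 → critical value z_{0.0125} = 2.241.
Power = Φ(δ − 2.241) + Φ(−δ − 2.241) = Φ(-1.200) + Φ(-3.283) = 0.1151 + 0.0005 = 0.1156.

Power ≈ 0.116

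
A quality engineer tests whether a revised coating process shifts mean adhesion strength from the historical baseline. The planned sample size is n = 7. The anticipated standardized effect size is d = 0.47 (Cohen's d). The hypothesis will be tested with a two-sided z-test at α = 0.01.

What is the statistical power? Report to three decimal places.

Power ≈ 0.091

Noncentrality parameter: δ = d·√n = 0.47 × √7 = 1.2435
Two-sided α = 0.01 → critical value z_{0.005} = 2.576.
Power = Φ(δ − 2.576) + Φ(−δ − 2.576) = Φ(-1.332) + Φ(-3.819) = 0.0914 + 0.0001 = 0.0914.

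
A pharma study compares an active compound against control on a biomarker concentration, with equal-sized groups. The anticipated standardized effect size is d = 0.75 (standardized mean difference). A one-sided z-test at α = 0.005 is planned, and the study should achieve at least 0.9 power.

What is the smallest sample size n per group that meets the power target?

n = 53 per group

Set Φ(δ − 2.576) = 0.9; then δ − 2.576 = Φ⁻¹(0.9) = 1.282, giving δ = 3.857.
δ = d·√(n/2) ⇒ n = 2(δ/d)² = 2 × (3.857 / 0.75)² = 52.90.
Round up to the next whole unit.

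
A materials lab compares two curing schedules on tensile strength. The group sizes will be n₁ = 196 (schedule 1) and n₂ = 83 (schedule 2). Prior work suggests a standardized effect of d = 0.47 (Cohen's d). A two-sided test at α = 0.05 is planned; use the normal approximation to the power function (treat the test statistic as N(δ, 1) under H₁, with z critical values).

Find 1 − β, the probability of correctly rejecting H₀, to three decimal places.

Power ≈ 0.948

Noncentrality parameter: δ = d / √(1/n₁ + 1/n₂) = 0.47 / √(1/196 + 1/83) = 3.5889
Two-sided α = 0.05 → critical value z_{0.025} = 1.960.
Power = Φ(δ − 1.960) + Φ(−δ − 1.960) = Φ(1.629) + Φ(-5.549) = 0.9483 + 0.0000 = 0.9483.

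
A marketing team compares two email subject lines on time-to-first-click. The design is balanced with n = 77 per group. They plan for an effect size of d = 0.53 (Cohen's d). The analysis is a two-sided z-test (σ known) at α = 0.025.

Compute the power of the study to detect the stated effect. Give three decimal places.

Power ≈ 0.852

Noncentrality parameter: λ = d·√(n/2) = 0.53 × √(77/2) = 3.2886
Critical value for a two-sided test at α = 0.025: z_{α/2} = 2.241.
Power = Φ(λ − 2.241) + Φ(−λ − 2.241) = Φ(1.047) + Φ(-5.530) = 0.8525 + 0.0000 = 0.8525.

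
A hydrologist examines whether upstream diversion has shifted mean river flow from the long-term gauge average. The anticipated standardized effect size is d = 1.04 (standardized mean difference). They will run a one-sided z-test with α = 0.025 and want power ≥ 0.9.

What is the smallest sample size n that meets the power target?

Set Φ(δ − 1.960) = 0.9; then δ − 1.960 = Φ⁻¹(0.9) = 1.282, giving δ = 3.242.
δ = d·√n ⇒ n = (δ/d)² = (3.242 / 1.04)² = 9.71.
Round up to the next whole unit.

n = 10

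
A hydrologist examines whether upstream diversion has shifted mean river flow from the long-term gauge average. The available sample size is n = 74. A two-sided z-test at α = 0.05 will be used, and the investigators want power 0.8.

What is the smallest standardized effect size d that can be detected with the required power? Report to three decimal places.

d ≈ 0.326

Required noncentrality: δ = z_{0.025} + z_{0.20} = 1.960 + 0.842 = 2.802.
(Lower-tail contribution to power is negligible for δ > 0.)
δ = d·√n ⇒ d = δ/√n = 2.802/√74 = 0.3257.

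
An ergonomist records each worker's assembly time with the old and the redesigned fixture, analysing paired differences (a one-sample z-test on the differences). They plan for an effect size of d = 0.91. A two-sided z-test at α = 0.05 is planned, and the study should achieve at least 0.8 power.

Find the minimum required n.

For power 0.8 need Φ(δ − z_{0.025}) = 0.8, so δ = z_{0.025} + z_{0.20} = 1.960 + 0.842 = 2.802.
(For δ > 0 the lower-tail rejection region contributes negligibly to power, so the one-term inversion is standard.)
δ = d·√n ⇒ n = (δ/d)² = (2.802 / 0.91)² = 9.48.
Rounding up, n = 10.

n = 10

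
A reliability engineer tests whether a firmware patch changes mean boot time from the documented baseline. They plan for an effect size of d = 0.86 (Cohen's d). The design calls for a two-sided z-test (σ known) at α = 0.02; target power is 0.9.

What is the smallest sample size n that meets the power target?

n = 18

For power 0.9 need Φ(δ − z_{0.01}) = 0.9, so δ = z_{0.01} + z_{0.10} = 2.326 + 1.282 = 3.608.
(The Φ(−δ − z_{α/2}) term is vanishingly small for δ > 0 and is dropped in the standard sample-size formula.)
δ = d·√n ⇒ n = (δ/d)² = (3.608 / 0.86)² = 17.60.
Round up to the next whole unit.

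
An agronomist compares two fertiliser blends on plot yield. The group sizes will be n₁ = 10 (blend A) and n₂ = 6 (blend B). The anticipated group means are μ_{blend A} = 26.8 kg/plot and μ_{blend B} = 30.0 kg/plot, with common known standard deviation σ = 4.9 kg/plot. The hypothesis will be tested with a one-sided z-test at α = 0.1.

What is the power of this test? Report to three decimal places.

Standardized effect: d = |μ_{blend A} − μ_{blend B}| / σ = |26.8 − 30.0| / 4.9 = 0.6531
Noncentrality parameter: δ = d / √(1/n₁ + 1/n₂) = 0.6531 / √(1/10 + 1/6) = 1.2646
One-sided α = 0.1 → critical value z_{0.1} = 1.282.
Power = Φ(δ − 1.282) = Φ(-0.017) = 0.4933.

Power ≈ 0.493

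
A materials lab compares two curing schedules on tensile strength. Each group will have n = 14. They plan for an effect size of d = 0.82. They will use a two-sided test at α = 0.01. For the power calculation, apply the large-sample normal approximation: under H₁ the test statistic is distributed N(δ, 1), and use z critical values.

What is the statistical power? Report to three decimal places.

Noncentrality parameter: δ = d·√(n/2) = 0.82 × √(14/2) = 2.1695
Critical value for a two-sided test at α = 0.01: z_{α/2} = 2.576.
Power = Φ(δ − 2.576) + Φ(−δ − 2.576) = Φ(-0.406) + Φ(-4.745) = 0.3423 + 0.0000 = 0.3423.

Power ≈ 0.342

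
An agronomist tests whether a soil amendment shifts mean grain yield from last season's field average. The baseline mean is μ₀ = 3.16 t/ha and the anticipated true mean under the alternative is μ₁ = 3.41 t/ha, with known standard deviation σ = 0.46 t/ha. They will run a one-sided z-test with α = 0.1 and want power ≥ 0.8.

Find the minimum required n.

n = 16

Standardized effect: d = |μ₁ − μ₀| / σ = |3.41 − 3.16| / 0.46 = 0.5435
Set Φ(δ − 1.282) = 0.8; then δ − 1.282 = Φ⁻¹(0.8) = 0.842, giving δ = 2.123.
δ = d·√n ⇒ n = (δ/d)² = (2.123 / 0.5435)² = 15.26.
Rounding up, n = 16.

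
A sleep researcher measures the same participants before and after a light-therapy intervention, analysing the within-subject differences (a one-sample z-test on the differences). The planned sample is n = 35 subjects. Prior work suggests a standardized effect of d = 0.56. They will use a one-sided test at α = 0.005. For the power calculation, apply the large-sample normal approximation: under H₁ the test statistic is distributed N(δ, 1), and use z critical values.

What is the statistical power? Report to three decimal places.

Power ≈ 0.769

Noncentrality parameter: δ = d·√n = 0.56 × √35 = 3.3130
Critical value for a one-sided test at α = 0.005: z_α = 2.576.
Power = P(Z > 2.576 − δ) = Φ(0.737) = 0.7695.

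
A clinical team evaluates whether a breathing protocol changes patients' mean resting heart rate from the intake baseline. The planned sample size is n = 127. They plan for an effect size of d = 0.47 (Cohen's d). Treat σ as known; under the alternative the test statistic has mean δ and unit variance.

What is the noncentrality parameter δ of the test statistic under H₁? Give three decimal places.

The noncentrality parameter scales effect size by the design's sample-size factor: δ = d·√n = 0.47 × √127 = 5.2966

δ ≈ 5.297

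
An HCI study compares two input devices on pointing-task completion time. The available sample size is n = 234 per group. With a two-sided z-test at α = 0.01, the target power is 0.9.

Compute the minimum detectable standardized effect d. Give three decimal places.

d ≈ 0.357

Required noncentrality: δ = z_{0.005} + z_{0.10} = 2.576 + 1.282 = 3.857.
(The second rejection-region term Φ(−δ − z_{α/2}) is negligible and dropped.)
δ = d·√(n/2) ⇒ d = δ/√(n/2) = 3.857/√(234/2) = 0.3566.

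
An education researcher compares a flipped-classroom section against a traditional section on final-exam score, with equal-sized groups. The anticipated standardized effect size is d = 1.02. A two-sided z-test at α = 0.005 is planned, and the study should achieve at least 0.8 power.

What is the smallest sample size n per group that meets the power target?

Set Φ(δ − 2.807) = 0.8; then δ − 2.807 = Φ⁻¹(0.8) = 0.842, giving δ = 3.649.
(Ignoring the negligible lower-tail rejection probability gives the usual closed-form inversion.)
δ = d·√(n/2) ⇒ n = 2(δ/d)² = 2 × (3.649 / 1.02)² = 25.59.
Rounding up, n = 26 per group.

n = 26 per group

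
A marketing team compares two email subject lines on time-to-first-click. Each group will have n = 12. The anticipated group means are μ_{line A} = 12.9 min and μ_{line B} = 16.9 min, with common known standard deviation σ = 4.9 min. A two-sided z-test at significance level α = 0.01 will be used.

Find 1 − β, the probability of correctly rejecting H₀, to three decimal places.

Power ≈ 0.282

Standardized effect: d = |μ_{line A} − μ_{line B}| / σ = |12.9 − 16.9| / 4.9 = 0.8163
Noncentrality parameter: δ = d·√(n/2) = 0.8163 × √(12/2) = 1.9996
Critical value for a two-sided test at α = 0.01: z_{α/2} = 2.576.
Power = Φ(δ − 2.576) + Φ(−δ − 2.576) = Φ(-0.576) + Φ(-4.575) = 0.2822 + 0.0000 = 0.2822.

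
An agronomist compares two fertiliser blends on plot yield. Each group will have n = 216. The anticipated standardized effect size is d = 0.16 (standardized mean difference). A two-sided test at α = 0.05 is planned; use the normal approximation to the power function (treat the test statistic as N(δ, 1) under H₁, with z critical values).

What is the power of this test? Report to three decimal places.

Noncentrality parameter: δ = d·√(n/2) = 0.16 × √(216/2) = 1.6628
Two-sided α = 0.05 → critical value z_{0.025} = 1.960.
Power = Φ(δ − 1.960) + Φ(−δ − 1.960) = Φ(-0.297) + Φ(-3.623) = 0.3832 + 0.0001 = 0.3833.

Power ≈ 0.383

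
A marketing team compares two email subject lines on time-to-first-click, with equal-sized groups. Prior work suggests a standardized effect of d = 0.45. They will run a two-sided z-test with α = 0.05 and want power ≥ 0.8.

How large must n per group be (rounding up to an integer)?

For power 0.8 need Φ(δ − z_{0.025}) = 0.8, so δ = z_{0.025} + z_{0.20} = 1.960 + 0.842 = 2.802.
(The Φ(−δ − z_{α/2}) term is vanishingly small for δ > 0 and is dropped in the standard sample-size formula.)
δ = d·√(n/2) ⇒ n = 2(δ/d)² = 2 × (2.802 / 0.45)² = 77.52.
Rounding up, n = 78 per group.

n = 78 per group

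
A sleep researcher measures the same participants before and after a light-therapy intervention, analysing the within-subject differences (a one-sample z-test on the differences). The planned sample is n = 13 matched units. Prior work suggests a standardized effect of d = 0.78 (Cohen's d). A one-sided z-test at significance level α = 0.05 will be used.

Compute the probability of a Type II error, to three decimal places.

Noncentrality parameter: δ = d·√n = 0.78 × √13 = 2.8123
Critical value for a one-sided test at α = 0.05: z_α = 1.645.
Power = P(Z > 1.645 − δ) = Φ(1.167) = 0.8785.
Type II error: β = 1 − power = 1 − 0.8785 = 0.1215.

β ≈ 0.122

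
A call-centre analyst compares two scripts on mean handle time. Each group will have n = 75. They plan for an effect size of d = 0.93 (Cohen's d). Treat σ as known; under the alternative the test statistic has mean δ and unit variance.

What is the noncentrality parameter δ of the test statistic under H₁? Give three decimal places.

δ ≈ 5.695

δ = d·√(n/2) = 0.93 × √(75/2) = 5.6951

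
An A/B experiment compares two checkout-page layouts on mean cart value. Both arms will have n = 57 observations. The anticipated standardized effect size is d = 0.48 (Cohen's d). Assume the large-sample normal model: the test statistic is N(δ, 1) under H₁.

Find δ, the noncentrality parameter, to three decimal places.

δ = d·√(n/2) = 0.48 × √(57/2) = 2.5625

δ ≈ 2.562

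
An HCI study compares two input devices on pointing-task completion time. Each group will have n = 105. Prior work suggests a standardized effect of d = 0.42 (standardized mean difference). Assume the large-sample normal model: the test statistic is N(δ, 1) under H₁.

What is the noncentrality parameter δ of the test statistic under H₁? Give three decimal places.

δ = d·√(n/2) = 0.42 × √(105/2) = 3.0432

δ ≈ 3.043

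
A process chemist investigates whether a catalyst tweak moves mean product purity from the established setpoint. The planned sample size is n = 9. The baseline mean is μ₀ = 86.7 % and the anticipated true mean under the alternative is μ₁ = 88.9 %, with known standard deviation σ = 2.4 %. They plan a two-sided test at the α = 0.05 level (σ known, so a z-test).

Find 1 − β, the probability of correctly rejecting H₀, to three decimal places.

Standardized effect: d = |μ₁ − μ₀| / σ = |88.9 − 86.7| / 2.4 = 0.9167
Noncentrality parameter: δ = d·√n = 0.9167 × √9 = 2.7500
Critical value for a two-sided test at α = 0.05: z_{α/2} = 1.960.
Power = Φ(δ − 1.960) + Φ(−δ − 1.960) = Φ(0.790) + Φ(-4.710) = 0.7852 + 0.0000 = 0.7852.

Power ≈ 0.785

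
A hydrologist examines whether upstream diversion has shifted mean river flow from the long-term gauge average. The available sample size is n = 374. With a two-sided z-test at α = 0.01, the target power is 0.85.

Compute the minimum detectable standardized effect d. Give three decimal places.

Need Φ(δ − 2.576) = 0.85, so δ = 2.576 + 1.036 = 3.612.
(Lower-tail contribution to power is negligible for δ > 0.)
δ = d·√n ⇒ d = δ/√n = 3.612/√374 = 0.1868.

d ≈ 0.187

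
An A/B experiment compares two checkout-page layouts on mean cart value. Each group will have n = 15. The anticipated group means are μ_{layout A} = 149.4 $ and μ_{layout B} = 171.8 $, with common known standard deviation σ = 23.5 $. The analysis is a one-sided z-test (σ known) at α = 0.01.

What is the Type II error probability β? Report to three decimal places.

Standardized effect: d = |μ_{layout A} − μ_{layout B}| / σ = |149.4 − 171.8| / 23.5 = 0.9532
Noncentrality parameter: δ = d·√(n/2) = 0.9532 × √(15/2) = 2.6104
One-sided α = 0.01 → critical value z_{0.01} = 2.326.
Power = P(Z > 2.326 − δ) = Φ(0.284) = 0.6118.
Type II error: β = 1 − power = 1 − 0.6118 = 0.3882.

β ≈ 0.388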